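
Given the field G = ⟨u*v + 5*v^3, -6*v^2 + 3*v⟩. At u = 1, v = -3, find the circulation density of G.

∂G₂/∂u = 0
∂G₁/∂v = u + 15*v^2
Scalar curl = -u - 15*v^2
At (1, -3): -136.

-136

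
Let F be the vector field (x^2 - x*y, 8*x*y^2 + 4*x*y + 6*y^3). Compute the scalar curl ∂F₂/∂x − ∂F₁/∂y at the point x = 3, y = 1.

∂F₂/∂x = 8*y^2 + 4*y
∂F₁/∂y = -x
Scalar curl = x + 8*y^2 + 4*y
At (3, 1): 15.

15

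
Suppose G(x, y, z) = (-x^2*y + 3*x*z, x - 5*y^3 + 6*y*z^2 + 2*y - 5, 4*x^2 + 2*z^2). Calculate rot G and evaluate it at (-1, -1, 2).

(24, 5, 2)

(∇×G)₁ = ∂G₃/∂y − ∂G₂/∂z = -12*y*z
(∇×G)₂ = ∂G₁/∂z − ∂G₃/∂x = -5*x
(∇×G)₃ = ∂G₂/∂x − ∂G₁/∂y = x^2 + 1
∇×G = (-12*y*z, -5*x, x^2 + 1)
At (-1, -1, 2): (24, 5, 2).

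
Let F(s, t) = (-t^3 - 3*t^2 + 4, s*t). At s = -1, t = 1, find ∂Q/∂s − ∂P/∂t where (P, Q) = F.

∂F₂/∂s = t
∂F₁/∂t = -3*t^2 - 6*t
Scalar curl = 3*t^2 + 7*t
At (-1, 1): 10.

10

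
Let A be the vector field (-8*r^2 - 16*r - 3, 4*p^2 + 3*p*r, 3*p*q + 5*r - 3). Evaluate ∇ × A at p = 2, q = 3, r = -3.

(0, 23, 7)

(∇×A)₁ = ∂A₃/∂q − ∂A₂/∂r = 0
(∇×A)₂ = ∂A₁/∂r − ∂A₃/∂p = -3*q - 16*r - 16
(∇×A)₃ = ∂A₂/∂p − ∂A₁/∂q = 8*p + 3*r
∇×A = (0, -3*q - 16*r - 16, 8*p + 3*r)
At (2, 3, -3): (0, 23, 7).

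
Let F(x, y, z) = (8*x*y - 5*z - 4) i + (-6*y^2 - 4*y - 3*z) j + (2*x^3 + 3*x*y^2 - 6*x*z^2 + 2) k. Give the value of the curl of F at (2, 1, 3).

(15, 22, -16)

(∇×F)₁ = ∂F₃/∂y − ∂F₂/∂z = 6*x*y + 3
(∇×F)₂ = ∂F₁/∂z − ∂F₃/∂x = -6*x^2 - 3*y^2 + 6*z^2 - 5
(∇×F)₃ = ∂F₂/∂x − ∂F₁/∂y = -8*x
∇×F = (6*x*y + 3, -6*x^2 - 3*y^2 + 6*z^2 - 5, -8*x)
At (2, 1, 3): (15, 22, -16).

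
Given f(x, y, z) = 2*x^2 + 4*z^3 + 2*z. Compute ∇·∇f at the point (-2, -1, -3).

-68

∂²f/∂x² = 4
∂²f/∂y² = 0
∂²f/∂z² = 24*z
∇²f = 24*z + 4
At (-2, -1, -3): -68.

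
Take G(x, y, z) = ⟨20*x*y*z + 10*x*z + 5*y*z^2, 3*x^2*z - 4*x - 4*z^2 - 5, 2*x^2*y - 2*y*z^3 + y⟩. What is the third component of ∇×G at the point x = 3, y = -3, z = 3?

(∇×G)_3 = ∂G₂/∂x − ∂G₁/∂y
= 6*x*z - 4 − (20*x*z + 5*z^2)
= -14*x*z - 5*z^2 - 4
At (3, -3, 3): -175.

-175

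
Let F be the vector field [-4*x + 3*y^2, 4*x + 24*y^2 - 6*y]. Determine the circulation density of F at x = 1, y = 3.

-14

∂F₂/∂x = 4
∂F₁/∂y = 6*y
Scalar curl = -6*y + 4
At (1, 3): -14.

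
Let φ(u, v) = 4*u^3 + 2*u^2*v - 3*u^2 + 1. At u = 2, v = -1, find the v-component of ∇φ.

(∇φ)_2 = ∂φ/∂v = 2*u^2
At (2, -1): 8.

8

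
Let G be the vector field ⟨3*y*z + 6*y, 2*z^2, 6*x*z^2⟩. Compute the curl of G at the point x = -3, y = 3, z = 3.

(-12, -45, -15)

(∇×G)₁ = ∂G₃/∂y − ∂G₂/∂z = -4*z
(∇×G)₂ = ∂G₁/∂z − ∂G₃/∂x = 3*y - 6*z^2
(∇×G)₃ = ∂G₂/∂x − ∂G₁/∂y = -3*z - 6
∇×G = (-4*z, 3*y - 6*z^2, -3*z - 6)
At (-3, 3, 3): (-12, -45, -15).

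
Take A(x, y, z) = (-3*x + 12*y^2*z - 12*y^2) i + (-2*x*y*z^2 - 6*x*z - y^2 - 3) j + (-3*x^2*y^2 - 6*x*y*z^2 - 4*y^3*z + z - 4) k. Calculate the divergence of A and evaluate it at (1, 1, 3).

-62

∂A₁/∂x = -3
∂A₂/∂y = -2*x*z^2 - 2*y
∂A₃/∂z = -12*x*y*z - 4*y^3 + 1
∇·A = -12*x*y*z - 2*x*z^2 - 4*y^3 - 2*y - 2
At (1, 1, 3): -62.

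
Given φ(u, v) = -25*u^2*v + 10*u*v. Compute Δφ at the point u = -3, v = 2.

∂²φ/∂u² = -50*v
∂²φ/∂v² = 0
∇²φ = -50*v
At (-3, 2): -100.

-100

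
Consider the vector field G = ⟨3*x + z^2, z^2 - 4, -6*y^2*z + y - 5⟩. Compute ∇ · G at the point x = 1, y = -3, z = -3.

-51

∂G₁/∂x = 3
∂G₂/∂y = 0
∂G₃/∂z = -6*y^2
∇·G = -6*y^2 + 3
At (1, -3, -3): -51.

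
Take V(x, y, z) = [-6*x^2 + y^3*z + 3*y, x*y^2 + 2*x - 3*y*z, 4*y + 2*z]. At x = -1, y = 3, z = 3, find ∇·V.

-1

∂V₁/∂x = -12*x
∂V₂/∂y = 2*x*y - 3*z
∂V₃/∂z = 2
∇·V = 2*x*y - 12*x - 3*z + 2
At (-1, 3, 3): -1.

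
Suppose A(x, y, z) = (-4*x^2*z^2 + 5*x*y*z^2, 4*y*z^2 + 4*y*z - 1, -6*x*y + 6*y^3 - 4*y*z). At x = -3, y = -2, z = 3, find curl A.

(134, -48, 135)

(∇×A)₁ = ∂A₃/∂y − ∂A₂/∂z = -6*x + 18*y^2 - 8*y*z - 4*y - 4*z
(∇×A)₂ = ∂A₁/∂z − ∂A₃/∂x = -8*x^2*z + 10*x*y*z + 6*y
(∇×A)₃ = ∂A₂/∂x − ∂A₁/∂y = -5*x*z^2
∇×A = (-6*x + 18*y^2 - 8*y*z - 4*y - 4*z, -8*x^2*z + 10*x*y*z + 6*y, -5*x*z^2)
At (-3, -2, 3): (134, -48, 135).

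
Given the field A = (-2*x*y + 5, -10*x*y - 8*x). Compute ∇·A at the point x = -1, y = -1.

12

∂A₁/∂x = -2*y
∂A₂/∂y = -10*x
∇·A = -10*x - 2*y
At (-1, -1): 12.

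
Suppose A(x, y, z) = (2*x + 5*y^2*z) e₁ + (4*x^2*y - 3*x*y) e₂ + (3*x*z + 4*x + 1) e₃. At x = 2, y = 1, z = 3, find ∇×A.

(∇×A)₁ = ∂A₃/∂y − ∂A₂/∂z = 0
(∇×A)₂ = ∂A₁/∂z − ∂A₃/∂x = 5*y^2 - 3*z - 4
(∇×A)₃ = ∂A₂/∂x − ∂A₁/∂y = 8*x*y - 10*y*z - 3*y
∇×A = (0, 5*y^2 - 3*z - 4, 8*x*y - 10*y*z - 3*y)
At (2, 1, 3): (0, -8, -17).

(0, -8, -17)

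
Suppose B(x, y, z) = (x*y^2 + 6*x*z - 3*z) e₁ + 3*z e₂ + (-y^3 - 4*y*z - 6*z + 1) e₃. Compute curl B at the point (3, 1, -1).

(-2, 15, -6)

(∇×B)₁ = ∂B₃/∂y − ∂B₂/∂z = -3*y^2 - 4*z - 3
(∇×B)₂ = ∂B₁/∂z − ∂B₃/∂x = 6*x - 3
(∇×B)₃ = ∂B₂/∂x − ∂B₁/∂y = -2*x*y
∇×B = (-3*y^2 - 4*z - 3, 6*x - 3, -2*x*y)
At (3, 1, -1): (-2, 15, -6).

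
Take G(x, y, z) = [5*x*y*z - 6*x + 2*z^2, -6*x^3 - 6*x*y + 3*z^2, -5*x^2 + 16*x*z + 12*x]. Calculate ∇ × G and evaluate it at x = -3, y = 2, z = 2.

(-12, -96, -144)

(∇×G)₁ = ∂G₃/∂y − ∂G₂/∂z = -6*z
(∇×G)₂ = ∂G₁/∂z − ∂G₃/∂x = 5*x*y + 10*x - 12*z - 12
(∇×G)₃ = ∂G₂/∂x − ∂G₁/∂y = -18*x^2 - 5*x*z - 6*y
∇×G = (-6*z, 5*x*y + 10*x - 12*z - 12, -18*x^2 - 5*x*z - 6*y)
At (-3, 2, 2): (-12, -96, -144).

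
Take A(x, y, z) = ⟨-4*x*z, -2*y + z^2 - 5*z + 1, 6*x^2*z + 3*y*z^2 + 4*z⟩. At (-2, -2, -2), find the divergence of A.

∂A₁/∂x = -4*z
∂A₂/∂y = -2
∂A₃/∂z = 6*x^2 + 6*y*z + 4
∇·A = 6*x^2 + 6*y*z - 4*z + 2
At (-2, -2, -2): 58.

58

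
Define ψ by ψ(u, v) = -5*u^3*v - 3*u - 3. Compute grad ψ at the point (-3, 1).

∂ψ/∂u = -15*u^2*v - 3
∂ψ/∂v = -5*u^3
∇ψ = (-15*u^2*v - 3, -5*u^3)
At (-3, 1): (-138, 135).

(-138, 135)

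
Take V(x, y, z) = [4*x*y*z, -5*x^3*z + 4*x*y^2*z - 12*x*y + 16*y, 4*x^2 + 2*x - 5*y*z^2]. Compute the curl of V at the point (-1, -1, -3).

(-46, 10, 33)

(∇×V)₁ = ∂V₃/∂y − ∂V₂/∂z = 5*x^3 - 4*x*y^2 - 5*z^2
(∇×V)₂ = ∂V₁/∂z − ∂V₃/∂x = 4*x*y - 8*x - 2
(∇×V)₃ = ∂V₂/∂x − ∂V₁/∂y = -15*x^2*z - 4*x*z + 4*y^2*z - 12*y
∇×V = (5*x^3 - 4*x*y^2 - 5*z^2, 4*x*y - 8*x - 2, -15*x^2*z - 4*x*z + 4*y^2*z - 12*y)
At (-1, -1, -3): (-46, 10, 33).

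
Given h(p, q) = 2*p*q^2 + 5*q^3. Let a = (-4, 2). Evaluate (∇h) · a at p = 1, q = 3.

∂h/∂p = 2*q^2
∂h/∂q = 4*p*q + 15*q^2
∇h at (1, 3) = (18, 147)
∇h · a = (18)(-4) + (147)(2) = 222

222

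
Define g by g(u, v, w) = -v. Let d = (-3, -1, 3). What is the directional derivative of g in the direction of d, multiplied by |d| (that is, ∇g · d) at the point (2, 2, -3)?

1

∂g/∂u = 0
∂g/∂v = -1
∂g/∂w = 0
∇g at (2, 2, -3) = (0, -1, 0)
∇g · d = (0)(-3) + (-1)(-1) + (0)(3) = 1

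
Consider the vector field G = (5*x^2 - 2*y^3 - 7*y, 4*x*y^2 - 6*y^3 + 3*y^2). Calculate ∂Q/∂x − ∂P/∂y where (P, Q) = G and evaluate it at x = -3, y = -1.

∂G₂/∂x = 4*y^2
∂G₁/∂y = -6*y^2 - 7
Scalar curl = 10*y^2 + 7
At (-3, -1): 17.

17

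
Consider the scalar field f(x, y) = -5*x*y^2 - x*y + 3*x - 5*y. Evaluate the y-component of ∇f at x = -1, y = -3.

-34

(∇f)_2 = ∂f/∂y = -10*x*y - x - 5
At (-1, -3): -34.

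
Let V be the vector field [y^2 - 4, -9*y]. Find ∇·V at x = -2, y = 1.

∂V₁/∂x = 0
∂V₂/∂y = -9
∇·V = -9
At (-2, 1): -9.

-9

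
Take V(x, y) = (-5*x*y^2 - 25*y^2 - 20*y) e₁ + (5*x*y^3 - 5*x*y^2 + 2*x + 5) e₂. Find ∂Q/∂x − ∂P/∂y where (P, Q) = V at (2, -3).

-368

∂V₂/∂x = 5*y^3 - 5*y^2 + 2
∂V₁/∂y = -10*x*y - 50*y - 20
Scalar curl = 10*x*y + 5*y^3 - 5*y^2 + 50*y + 22
At (2, -3): -368.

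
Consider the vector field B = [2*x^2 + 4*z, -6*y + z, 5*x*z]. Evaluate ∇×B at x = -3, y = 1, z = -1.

(-1, 9, 0)

(∇×B)₁ = ∂B₃/∂y − ∂B₂/∂z = -1
(∇×B)₂ = ∂B₁/∂z − ∂B₃/∂x = -5*z + 4
(∇×B)₃ = ∂B₂/∂x − ∂B₁/∂y = 0
∇×B = (-1, -5*z + 4, 0)
At (-3, 1, -1): (-1, 9, 0).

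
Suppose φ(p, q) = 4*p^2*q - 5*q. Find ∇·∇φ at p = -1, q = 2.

16

∂²φ/∂p² = 8*q
∂²φ/∂q² = 0
∇²φ = 8*q
At (-1, 2): 16.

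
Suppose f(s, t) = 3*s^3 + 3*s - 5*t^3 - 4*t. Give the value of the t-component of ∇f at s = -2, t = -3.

(∇f)_2 = ∂f/∂t = -15*t^2 - 4
At (-2, -3): -139.

-139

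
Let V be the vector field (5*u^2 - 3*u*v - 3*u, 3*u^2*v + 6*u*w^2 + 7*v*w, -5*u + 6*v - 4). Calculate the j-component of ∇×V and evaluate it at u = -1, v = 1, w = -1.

(∇×V)_2 = ∂V₁/∂w − ∂V₃/∂u
= 0 − (-5)
= 5
At (-1, 1, -1): 5.

5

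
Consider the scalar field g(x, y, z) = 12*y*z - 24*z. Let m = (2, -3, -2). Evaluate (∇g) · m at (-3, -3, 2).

48

∂g/∂x = 0
∂g/∂y = 12*z
∂g/∂z = 12*y - 24
∇g at (-3, -3, 2) = (0, 24, -60)
∇g · m = (0)(2) + (24)(-3) + (-60)(-2) = 48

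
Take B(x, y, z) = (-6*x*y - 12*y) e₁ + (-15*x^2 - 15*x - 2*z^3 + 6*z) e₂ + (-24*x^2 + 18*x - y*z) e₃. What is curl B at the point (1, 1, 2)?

(∇×B)₁ = ∂B₃/∂y − ∂B₂/∂z = 6*z^2 - z - 6
(∇×B)₂ = ∂B₁/∂z − ∂B₃/∂x = 48*x - 18
(∇×B)₃ = ∂B₂/∂x − ∂B₁/∂y = -24*x - 3
∇×B = (6*z^2 - z - 6, 48*x - 18, -24*x - 3)
At (1, 1, 2): (16, 30, -27).

(16, 30, -27)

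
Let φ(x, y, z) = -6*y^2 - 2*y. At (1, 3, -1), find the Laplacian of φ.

∂²φ/∂x² = 0
∂²φ/∂y² = -12
∂²φ/∂z² = 0
∇²φ = -12
At (1, 3, -1): -12.

-12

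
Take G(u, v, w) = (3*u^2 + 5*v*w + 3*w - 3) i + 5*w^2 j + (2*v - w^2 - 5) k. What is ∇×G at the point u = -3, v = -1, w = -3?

(∇×G)₁ = ∂G₃/∂v − ∂G₂/∂w = -10*w + 2
(∇×G)₂ = ∂G₁/∂w − ∂G₃/∂u = 5*v + 3
(∇×G)₃ = ∂G₂/∂u − ∂G₁/∂v = -5*w
∇×G = (-10*w + 2, 5*v + 3, -5*w)
At (-3, -1, -3): (32, -2, 15).

(32, -2, 15)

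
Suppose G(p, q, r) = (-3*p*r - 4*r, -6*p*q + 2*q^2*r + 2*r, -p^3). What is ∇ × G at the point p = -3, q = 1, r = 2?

(-4, 32, -6)

(∇×G)₁ = ∂G₃/∂q − ∂G₂/∂r = -2*q^2 - 2
(∇×G)₂ = ∂G₁/∂r − ∂G₃/∂p = 3*p^2 - 3*p - 4
(∇×G)₃ = ∂G₂/∂p − ∂G₁/∂q = -6*q
∇×G = (-2*q^2 - 2, 3*p^2 - 3*p - 4, -6*q)
At (-3, 1, 2): (-4, 32, -6).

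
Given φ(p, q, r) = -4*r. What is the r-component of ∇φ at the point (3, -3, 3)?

(∇φ)_3 = ∂φ/∂r = -4
At (3, -3, 3): -4.

-4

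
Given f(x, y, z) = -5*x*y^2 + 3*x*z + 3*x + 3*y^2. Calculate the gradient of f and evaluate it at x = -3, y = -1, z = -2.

∂f/∂x = -5*y^2 + 3*z + 3
∂f/∂y = -10*x*y + 6*y
∂f/∂z = 3*x
∇f = (-5*y^2 + 3*z + 3, -10*x*y + 6*y, 3*x)
At (-3, -1, -2): (-8, -36, -9).

(-8, -36, -9)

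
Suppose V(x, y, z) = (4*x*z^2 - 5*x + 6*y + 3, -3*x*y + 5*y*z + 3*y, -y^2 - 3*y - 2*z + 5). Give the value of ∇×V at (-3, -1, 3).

(4, -72, -3)

(∇×V)₁ = ∂V₃/∂y − ∂V₂/∂z = -7*y - 3
(∇×V)₂ = ∂V₁/∂z − ∂V₃/∂x = 8*x*z
(∇×V)₃ = ∂V₂/∂x − ∂V₁/∂y = -3*y - 6
∇×V = (-7*y - 3, 8*x*z, -3*y - 6)
At (-3, -1, 3): (4, -72, -3).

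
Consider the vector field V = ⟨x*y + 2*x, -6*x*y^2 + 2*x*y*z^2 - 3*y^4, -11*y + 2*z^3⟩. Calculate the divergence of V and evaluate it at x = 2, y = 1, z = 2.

∂V₁/∂x = y + 2
∂V₂/∂y = -12*x*y + 2*x*z^2 - 12*y^3
∂V₃/∂z = 6*z^2
∇·V = -12*x*y + 2*x*z^2 - 12*y^3 + y + 6*z^2 + 2
At (2, 1, 2): 7.

7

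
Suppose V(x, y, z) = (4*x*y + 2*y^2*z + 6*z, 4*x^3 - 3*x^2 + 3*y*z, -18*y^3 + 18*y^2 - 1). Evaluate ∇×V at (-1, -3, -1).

(-585, 24, 10)

(∇×V)₁ = ∂V₃/∂y − ∂V₂/∂z = -54*y^2 + 33*y
(∇×V)₂ = ∂V₁/∂z − ∂V₃/∂x = 2*y^2 + 6
(∇×V)₃ = ∂V₂/∂x − ∂V₁/∂y = 12*x^2 - 10*x - 4*y*z
∇×V = (-54*y^2 + 33*y, 2*y^2 + 6, 12*x^2 - 10*x - 4*y*z)
At (-1, -3, -1): (-585, 24, 10).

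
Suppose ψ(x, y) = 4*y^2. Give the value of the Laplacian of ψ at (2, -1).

∂²ψ/∂x² = 0
∂²ψ/∂y² = 8
∇²ψ = 8
At (2, -1): 8.

8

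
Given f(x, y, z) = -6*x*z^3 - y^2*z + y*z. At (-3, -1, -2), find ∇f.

(48, -6, 214)

∂f/∂x = -6*z^3
∂f/∂y = -2*y*z + z
∂f/∂z = -18*x*z^2 - y^2 + y
∇f = (-6*z^3, -2*y*z + z, -18*x*z^2 - y^2 + y)
At (-3, -1, -2): (48, -6, 214).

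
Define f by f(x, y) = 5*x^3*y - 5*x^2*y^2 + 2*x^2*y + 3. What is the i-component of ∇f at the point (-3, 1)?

(∇f)_1 = ∂f/∂x = 15*x^2*y - 10*x*y^2 + 4*x*y
At (-3, 1): 153.

153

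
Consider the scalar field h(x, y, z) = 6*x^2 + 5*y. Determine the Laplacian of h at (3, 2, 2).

∂²h/∂x² = 12
∂²h/∂y² = 0
∂²h/∂z² = 0
∇²h = 12
At (3, 2, 2): 12.

12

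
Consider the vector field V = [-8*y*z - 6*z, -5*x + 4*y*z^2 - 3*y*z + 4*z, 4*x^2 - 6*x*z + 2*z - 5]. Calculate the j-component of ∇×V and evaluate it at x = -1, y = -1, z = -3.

(∇×V)_2 = ∂V₁/∂z − ∂V₃/∂x
= -8*y - 6 − (8*x - 6*z)
= -8*x - 8*y + 6*z - 6
At (-1, -1, -3): -8.

-8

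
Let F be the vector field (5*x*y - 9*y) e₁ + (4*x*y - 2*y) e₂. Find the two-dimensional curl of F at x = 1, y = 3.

∂F₂/∂x = 4*y
∂F₁/∂y = 5*x - 9
Scalar curl = -5*x + 4*y + 9
At (1, 3): 16.

16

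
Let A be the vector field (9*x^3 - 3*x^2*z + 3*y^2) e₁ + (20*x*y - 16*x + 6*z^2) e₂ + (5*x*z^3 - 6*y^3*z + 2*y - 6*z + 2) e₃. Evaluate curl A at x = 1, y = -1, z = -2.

(∇×A)₁ = ∂A₃/∂y − ∂A₂/∂z = -18*y^2*z - 12*z + 2
(∇×A)₂ = ∂A₁/∂z − ∂A₃/∂x = -3*x^2 - 5*z^3
(∇×A)₃ = ∂A₂/∂x − ∂A₁/∂y = 14*y - 16
∇×A = (-18*y^2*z - 12*z + 2, -3*x^2 - 5*z^3, 14*y - 16)
At (1, -1, -2): (62, 37, -30).

(62, 37, -30)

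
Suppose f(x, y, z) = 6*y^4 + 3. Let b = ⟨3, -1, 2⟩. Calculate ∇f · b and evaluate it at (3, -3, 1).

648

∂f/∂x = 0
∂f/∂y = 24*y^3
∂f/∂z = 0
∇f at (3, -3, 1) = (0, -648, 0)
∇f · b = (0)(3) + (-648)(-1) + (0)(2) = 648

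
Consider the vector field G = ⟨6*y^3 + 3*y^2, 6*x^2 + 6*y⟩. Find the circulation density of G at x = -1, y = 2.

-96

∂G₂/∂x = 12*x
∂G₁/∂y = 18*y^2 + 6*y
Scalar curl = 12*x - 18*y^2 - 6*y
At (-1, 2): -96.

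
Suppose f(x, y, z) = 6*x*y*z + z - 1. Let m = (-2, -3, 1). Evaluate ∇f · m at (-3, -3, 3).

325

∂f/∂x = 6*y*z
∂f/∂y = 6*x*z
∂f/∂z = 6*x*y + 1
∇f at (-3, -3, 3) = (-54, -54, 55)
∇f · m = (-54)(-2) + (-54)(-3) + (55)(1) = 325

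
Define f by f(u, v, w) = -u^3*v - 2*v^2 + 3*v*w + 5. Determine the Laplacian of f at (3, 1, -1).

∂²f/∂u² = -6*u*v
∂²f/∂v² = -4
∂²f/∂w² = 0
∇²f = -6*u*v - 4
At (3, 1, -1): -22.

-22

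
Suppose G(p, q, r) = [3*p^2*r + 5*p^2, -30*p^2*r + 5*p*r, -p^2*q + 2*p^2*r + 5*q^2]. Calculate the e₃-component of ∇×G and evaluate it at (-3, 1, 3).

(∇×G)_3 = ∂G₂/∂p − ∂G₁/∂q
= -60*p*r + 5*r − (0)
= -60*p*r + 5*r
At (-3, 1, 3): 555.

555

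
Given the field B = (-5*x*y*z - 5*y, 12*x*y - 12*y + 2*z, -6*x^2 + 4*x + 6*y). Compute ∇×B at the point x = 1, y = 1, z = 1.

(∇×B)₁ = ∂B₃/∂y − ∂B₂/∂z = 4
(∇×B)₂ = ∂B₁/∂z − ∂B₃/∂x = -5*x*y + 12*x - 4
(∇×B)₃ = ∂B₂/∂x − ∂B₁/∂y = 5*x*z + 12*y + 5
∇×B = (4, -5*x*y + 12*x - 4, 5*x*z + 12*y + 5)
At (1, 1, 1): (4, 3, 22).

(4, 3, 22)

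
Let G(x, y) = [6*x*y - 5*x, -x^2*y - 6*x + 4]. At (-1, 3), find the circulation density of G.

∂G₂/∂x = -2*x*y - 6
∂G₁/∂y = 6*x
Scalar curl = -2*x*y - 6*x - 6
At (-1, 3): 6.

6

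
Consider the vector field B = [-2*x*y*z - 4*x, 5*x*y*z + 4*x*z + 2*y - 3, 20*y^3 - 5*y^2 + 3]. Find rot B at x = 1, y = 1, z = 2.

(41, -2, 22)

(∇×B)₁ = ∂B₃/∂y − ∂B₂/∂z = -5*x*y - 4*x + 60*y^2 - 10*y
(∇×B)₂ = ∂B₁/∂z − ∂B₃/∂x = -2*x*y
(∇×B)₃ = ∂B₂/∂x − ∂B₁/∂y = 2*x*z + 5*y*z + 4*z
∇×B = (-5*x*y - 4*x + 60*y^2 - 10*y, -2*x*y, 2*x*z + 5*y*z + 4*z)
At (1, 1, 2): (41, -2, 22).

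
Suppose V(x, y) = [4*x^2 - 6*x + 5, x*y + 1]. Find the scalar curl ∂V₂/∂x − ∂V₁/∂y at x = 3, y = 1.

1

∂V₂/∂x = y
∂V₁/∂y = 0
Scalar curl = y
At (3, 1): 1.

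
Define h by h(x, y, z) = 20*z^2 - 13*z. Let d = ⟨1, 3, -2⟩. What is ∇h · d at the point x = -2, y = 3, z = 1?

∂h/∂x = 0
∂h/∂y = 0
∂h/∂z = 40*z - 13
∇h at (-2, 3, 1) = (0, 0, 27)
∇h · d = (0)(1) + (0)(3) + (27)(-2) = -54

-54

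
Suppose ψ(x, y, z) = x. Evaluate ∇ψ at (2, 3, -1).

(1, 0, 0)

∂ψ/∂x = 1
∂ψ/∂y = 0
∂ψ/∂z = 0
∇ψ = (1, 0, 0)
At (2, 3, -1): (1, 0, 0).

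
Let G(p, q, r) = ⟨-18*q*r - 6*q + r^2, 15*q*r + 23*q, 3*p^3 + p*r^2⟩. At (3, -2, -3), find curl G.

(30, -60, -48)

(∇×G)₁ = ∂G₃/∂q − ∂G₂/∂r = -15*q
(∇×G)₂ = ∂G₁/∂r − ∂G₃/∂p = -9*p^2 - 18*q - r^2 + 2*r
(∇×G)₃ = ∂G₂/∂p − ∂G₁/∂q = 18*r + 6
∇×G = (-15*q, -9*p^2 - 18*q - r^2 + 2*r, 18*r + 6)
At (3, -2, -3): (30, -60, -48).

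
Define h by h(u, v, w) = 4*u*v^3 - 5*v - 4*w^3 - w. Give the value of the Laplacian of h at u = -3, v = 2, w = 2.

-192

∂²h/∂u² = 0
∂²h/∂v² = 24*u*v
∂²h/∂w² = -24*w
∇²h = 24*u*v - 24*w
At (-3, 2, 2): -192.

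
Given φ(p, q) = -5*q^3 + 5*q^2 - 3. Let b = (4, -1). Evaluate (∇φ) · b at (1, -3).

∂φ/∂p = 0
∂φ/∂q = -15*q^2 + 10*q
∇φ at (1, -3) = (0, -165)
∇φ · b = (0)(4) + (-165)(-1) = 165

165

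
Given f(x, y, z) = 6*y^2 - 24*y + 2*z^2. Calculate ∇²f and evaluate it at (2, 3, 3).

∂²f/∂x² = 0
∂²f/∂y² = 12
∂²f/∂z² = 4
∇²f = 16
At (2, 3, 3): 16.

16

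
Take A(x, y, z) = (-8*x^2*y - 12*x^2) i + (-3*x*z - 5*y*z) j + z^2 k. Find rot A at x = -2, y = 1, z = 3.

(∇×A)₁ = ∂A₃/∂y − ∂A₂/∂z = 3*x + 5*y
(∇×A)₂ = ∂A₁/∂z − ∂A₃/∂x = 0
(∇×A)₃ = ∂A₂/∂x − ∂A₁/∂y = 8*x^2 - 3*z
∇×A = (3*x + 5*y, 0, 8*x^2 - 3*z)
At (-2, 1, 3): (-1, 0, 23).

(-1, 0, 23)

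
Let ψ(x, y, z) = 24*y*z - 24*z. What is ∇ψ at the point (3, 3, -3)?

(0, -72, 48)

∂ψ/∂x = 0
∂ψ/∂y = 24*z
∂ψ/∂z = 24*y - 24
∇ψ = (0, 24*z, 24*y - 24)
At (3, 3, -3): (0, -72, 48).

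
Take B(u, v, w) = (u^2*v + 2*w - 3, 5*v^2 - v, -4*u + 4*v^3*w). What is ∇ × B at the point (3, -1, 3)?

(36, 6, -9)

(∇×B)₁ = ∂B₃/∂v − ∂B₂/∂w = 12*v^2*w
(∇×B)₂ = ∂B₁/∂w − ∂B₃/∂u = 6
(∇×B)₃ = ∂B₂/∂u − ∂B₁/∂v = -u^2
∇×B = (12*v^2*w, 6, -u^2)
At (3, -1, 3): (36, 6, -9).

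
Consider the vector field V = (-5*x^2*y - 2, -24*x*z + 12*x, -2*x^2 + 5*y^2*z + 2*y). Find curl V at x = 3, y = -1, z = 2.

(54, 12, 9)

(∇×V)₁ = ∂V₃/∂y − ∂V₂/∂z = 24*x + 10*y*z + 2
(∇×V)₂ = ∂V₁/∂z − ∂V₃/∂x = 4*x
(∇×V)₃ = ∂V₂/∂x − ∂V₁/∂y = 5*x^2 - 24*z + 12
∇×V = (24*x + 10*y*z + 2, 4*x, 5*x^2 - 24*z + 12)
At (3, -1, 2): (54, 12, 9).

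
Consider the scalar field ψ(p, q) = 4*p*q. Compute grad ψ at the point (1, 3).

∂ψ/∂p = 4*q
∂ψ/∂q = 4*p
∇ψ = (4*q, 4*p)
At (1, 3): (12, 4).

(12, 4)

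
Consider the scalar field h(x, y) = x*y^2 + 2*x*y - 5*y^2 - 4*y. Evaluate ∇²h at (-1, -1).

-12

∂²h/∂x² = 0
∂²h/∂y² = 2*(x - 5)
∇²h = 2*x - 10
At (-1, -1): -12.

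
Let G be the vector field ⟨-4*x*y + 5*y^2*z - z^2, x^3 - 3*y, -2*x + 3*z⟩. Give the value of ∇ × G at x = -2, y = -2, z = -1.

(0, 24, -16)

(∇×G)₁ = ∂G₃/∂y − ∂G₂/∂z = 0
(∇×G)₂ = ∂G₁/∂z − ∂G₃/∂x = 5*y^2 - 2*z + 2
(∇×G)₃ = ∂G₂/∂x − ∂G₁/∂y = 3*x^2 + 4*x - 10*y*z
∇×G = (0, 5*y^2 - 2*z + 2, 3*x^2 + 4*x - 10*y*z)
At (-2, -2, -1): (0, 24, -16).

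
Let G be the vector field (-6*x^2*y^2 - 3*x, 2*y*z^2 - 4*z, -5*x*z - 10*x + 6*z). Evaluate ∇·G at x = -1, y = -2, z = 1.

58

∂G₁/∂x = -12*x*y^2 - 3
∂G₂/∂y = 2*z^2
∂G₃/∂z = -5*x + 6
∇·G = -12*x*y^2 - 5*x + 2*z^2 + 3
At (-1, -2, 1): 58.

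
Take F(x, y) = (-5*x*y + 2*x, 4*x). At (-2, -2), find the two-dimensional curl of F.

∂F₂/∂x = 4
∂F₁/∂y = -5*x
Scalar curl = 5*x + 4
At (-2, -2): -6.

-6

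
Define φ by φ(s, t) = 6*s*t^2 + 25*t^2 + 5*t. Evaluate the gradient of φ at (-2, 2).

∂φ/∂s = 6*t^2
∂φ/∂t = 12*s*t + 50*t + 5
∇φ = (6*t^2, 12*s*t + 50*t + 5)
At (-2, 2): (24, 57).

(24, 57)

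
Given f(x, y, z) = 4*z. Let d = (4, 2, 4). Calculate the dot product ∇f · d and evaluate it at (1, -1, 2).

16

∂f/∂x = 0
∂f/∂y = 0
∂f/∂z = 4
∇f at (1, -1, 2) = (0, 0, 4)
∇f · d = (0)(4) + (0)(2) + (4)(4) = 16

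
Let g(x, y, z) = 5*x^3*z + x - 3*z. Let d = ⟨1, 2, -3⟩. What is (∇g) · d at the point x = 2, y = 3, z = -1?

∂g/∂x = 15*x^2*z + 1
∂g/∂y = 0
∂g/∂z = 5*x^3 - 3
∇g at (2, 3, -1) = (-59, 0, 37)
∇g · d = (-59)(1) + (0)(2) + (37)(-3) = -170

-170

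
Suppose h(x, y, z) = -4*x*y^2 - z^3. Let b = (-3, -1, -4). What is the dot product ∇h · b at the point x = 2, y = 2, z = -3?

188

∂h/∂x = -4*y^2
∂h/∂y = -8*x*y
∂h/∂z = -3*z^2
∇h at (2, 2, -3) = (-16, -32, -27)
∇h · b = (-16)(-3) + (-32)(-1) + (-27)(-4) = 188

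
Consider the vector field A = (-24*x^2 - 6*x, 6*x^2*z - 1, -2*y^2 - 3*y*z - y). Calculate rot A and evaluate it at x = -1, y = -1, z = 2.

(∇×A)₁ = ∂A₃/∂y − ∂A₂/∂z = -6*x^2 - 4*y - 3*z - 1
(∇×A)₂ = ∂A₁/∂z − ∂A₃/∂x = 0
(∇×A)₃ = ∂A₂/∂x − ∂A₁/∂y = 12*x*z
∇×A = (-6*x^2 - 4*y - 3*z - 1, 0, 12*x*z)
At (-1, -1, 2): (-9, 0, -24).

(-9, 0, -24)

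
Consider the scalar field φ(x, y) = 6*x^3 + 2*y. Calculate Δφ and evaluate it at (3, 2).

108

∂²φ/∂x² = 36*x
∂²φ/∂y² = 0
∇²φ = 36*x
At (3, 2): 108.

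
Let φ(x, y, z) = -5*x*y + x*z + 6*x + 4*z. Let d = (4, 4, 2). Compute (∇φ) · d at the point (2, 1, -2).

-32

∂φ/∂x = -5*y + z + 6
∂φ/∂y = -5*x
∂φ/∂z = x + 4
∇φ at (2, 1, -2) = (-1, -10, 6)
∇φ · d = (-1)(4) + (-10)(4) + (6)(2) = -32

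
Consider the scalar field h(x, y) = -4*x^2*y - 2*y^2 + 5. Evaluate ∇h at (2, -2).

(32, -8)

∂h/∂x = -8*x*y
∂h/∂y = -4*x^2 - 4*y
∇h = (-8*x*y, -4*x^2 - 4*y)
At (2, -2): (32, -8).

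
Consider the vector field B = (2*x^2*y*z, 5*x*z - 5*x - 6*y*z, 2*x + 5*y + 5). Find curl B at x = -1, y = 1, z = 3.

(16, 0, 4)

(∇×B)₁ = ∂B₃/∂y − ∂B₂/∂z = -5*x + 6*y + 5
(∇×B)₂ = ∂B₁/∂z − ∂B₃/∂x = 2*x^2*y - 2
(∇×B)₃ = ∂B₂/∂x − ∂B₁/∂y = -2*x^2*z + 5*z - 5
∇×B = (-5*x + 6*y + 5, 2*x^2*y - 2, -2*x^2*z + 5*z - 5)
At (-1, 1, 3): (16, 0, 4).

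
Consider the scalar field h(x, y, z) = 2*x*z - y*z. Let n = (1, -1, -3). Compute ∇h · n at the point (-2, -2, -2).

0

∂h/∂x = 2*z
∂h/∂y = -z
∂h/∂z = 2*x - y
∇h at (-2, -2, -2) = (-4, 2, -2)
∇h · n = (-4)(1) + (2)(-1) + (-2)(-3) = 0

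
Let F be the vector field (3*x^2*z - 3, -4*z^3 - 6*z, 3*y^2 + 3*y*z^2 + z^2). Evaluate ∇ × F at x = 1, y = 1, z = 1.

(∇×F)₁ = ∂F₃/∂y − ∂F₂/∂z = 6*y + 15*z^2 + 6
(∇×F)₂ = ∂F₁/∂z − ∂F₃/∂x = 3*x^2
(∇×F)₃ = ∂F₂/∂x − ∂F₁/∂y = 0
∇×F = (6*y + 15*z^2 + 6, 3*x^2, 0)
At (1, 1, 1): (27, 3, 0).

(27, 3, 0)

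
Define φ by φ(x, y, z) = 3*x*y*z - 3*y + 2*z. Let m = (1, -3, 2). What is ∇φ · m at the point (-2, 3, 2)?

31

∂φ/∂x = 3*y*z
∂φ/∂y = 3*x*z - 3
∂φ/∂z = 3*x*y + 2
∇φ at (-2, 3, 2) = (18, -15, -16)
∇φ · m = (18)(1) + (-15)(-3) + (-16)(2) = 31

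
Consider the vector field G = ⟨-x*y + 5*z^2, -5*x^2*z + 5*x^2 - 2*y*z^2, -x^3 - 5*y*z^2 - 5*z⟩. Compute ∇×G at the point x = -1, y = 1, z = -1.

(∇×G)₁ = ∂G₃/∂y − ∂G₂/∂z = 5*x^2 + 4*y*z - 5*z^2
(∇×G)₂ = ∂G₁/∂z − ∂G₃/∂x = 3*x^2 + 10*z
(∇×G)₃ = ∂G₂/∂x − ∂G₁/∂y = -10*x*z + 11*x
∇×G = (5*x^2 + 4*y*z - 5*z^2, 3*x^2 + 10*z, -10*x*z + 11*x)
At (-1, 1, -1): (-4, -7, -21).

(-4, -7, -21)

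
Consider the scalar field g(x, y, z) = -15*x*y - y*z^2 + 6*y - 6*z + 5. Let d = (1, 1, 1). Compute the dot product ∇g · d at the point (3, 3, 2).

-106

∂g/∂x = -15*y
∂g/∂y = -15*x - z^2 + 6
∂g/∂z = -2*y*z - 6
∇g at (3, 3, 2) = (-45, -43, -18)
∇g · d = (-45)(1) + (-43)(1) + (-18)(1) = -106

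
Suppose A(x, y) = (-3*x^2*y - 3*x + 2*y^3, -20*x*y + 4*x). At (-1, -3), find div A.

∂A₁/∂x = -6*x*y - 3
∂A₂/∂y = -20*x
∇·A = -6*x*y - 20*x - 3
At (-1, -3): -1.

-1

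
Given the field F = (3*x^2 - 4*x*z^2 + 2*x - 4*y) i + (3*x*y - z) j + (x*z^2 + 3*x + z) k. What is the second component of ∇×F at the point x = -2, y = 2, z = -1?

(∇×F)_2 = ∂F₁/∂z − ∂F₃/∂x
= -8*x*z − (z^2 + 3)
= -8*x*z - z^2 - 3
At (-2, 2, -1): -20.

-20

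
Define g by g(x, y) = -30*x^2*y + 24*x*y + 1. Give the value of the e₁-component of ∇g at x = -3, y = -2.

(∇g)_1 = ∂g/∂x = -60*x*y + 24*y
At (-3, -2): -408.

-408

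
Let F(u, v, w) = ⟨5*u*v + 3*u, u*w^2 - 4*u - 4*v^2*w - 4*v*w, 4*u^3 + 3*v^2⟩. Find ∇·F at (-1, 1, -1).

∂F₁/∂u = 5*v + 3
∂F₂/∂v = -8*v*w - 4*w
∂F₃/∂w = 0
∇·F = -8*v*w + 5*v - 4*w + 3
At (-1, 1, -1): 20.

20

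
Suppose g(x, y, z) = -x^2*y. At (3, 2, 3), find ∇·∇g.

-4

∂²g/∂x² = -2*y
∂²g/∂y² = 0
∂²g/∂z² = 0
∇²g = -2*y
At (3, 2, 3): -4.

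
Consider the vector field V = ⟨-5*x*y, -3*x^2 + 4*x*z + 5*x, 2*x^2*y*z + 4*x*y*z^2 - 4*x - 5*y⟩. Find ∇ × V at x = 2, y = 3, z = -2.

(3, 4, -5)

(∇×V)₁ = ∂V₃/∂y − ∂V₂/∂z = 2*x^2*z + 4*x*z^2 - 4*x - 5
(∇×V)₂ = ∂V₁/∂z − ∂V₃/∂x = -4*x*y*z - 4*y*z^2 + 4
(∇×V)₃ = ∂V₂/∂x − ∂V₁/∂y = -x + 4*z + 5
∇×V = (2*x^2*z + 4*x*z^2 - 4*x - 5, -4*x*y*z - 4*y*z^2 + 4, -x + 4*z + 5)
At (2, 3, -2): (3, 4, -5).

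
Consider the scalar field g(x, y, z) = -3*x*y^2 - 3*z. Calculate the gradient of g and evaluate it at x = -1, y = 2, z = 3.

∂g/∂x = -3*y^2
∂g/∂y = -6*x*y
∂g/∂z = -3
∇g = (-3*y^2, -6*x*y, -3)
At (-1, 2, 3): (-12, 12, -3).

(-12, 12, -3)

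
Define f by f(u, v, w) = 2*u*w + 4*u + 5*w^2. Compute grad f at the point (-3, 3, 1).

(6, 0, 4)

∂f/∂u = 2*w + 4
∂f/∂v = 0
∂f/∂w = 2*u + 10*w
∇f = (2*w + 4, 0, 2*u + 10*w)
At (-3, 3, 1): (6, 0, 4).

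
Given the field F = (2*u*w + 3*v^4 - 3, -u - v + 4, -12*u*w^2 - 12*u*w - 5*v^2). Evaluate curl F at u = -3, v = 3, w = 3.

(-30, 138, -325)

(∇×F)₁ = ∂F₃/∂v − ∂F₂/∂w = -10*v
(∇×F)₂ = ∂F₁/∂w − ∂F₃/∂u = 2*u + 12*w^2 + 12*w
(∇×F)₃ = ∂F₂/∂u − ∂F₁/∂v = -12*v^3 - 1
∇×F = (-10*v, 2*u + 12*w^2 + 12*w, -12*v^3 - 1)
At (-3, 3, 3): (-30, 138, -325).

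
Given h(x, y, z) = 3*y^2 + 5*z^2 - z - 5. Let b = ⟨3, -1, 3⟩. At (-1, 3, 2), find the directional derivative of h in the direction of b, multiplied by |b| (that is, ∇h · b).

39

∂h/∂x = 0
∂h/∂y = 6*y
∂h/∂z = 10*z - 1
∇h at (-1, 3, 2) = (0, 18, 19)
∇h · b = (0)(3) + (18)(-1) + (19)(3) = 39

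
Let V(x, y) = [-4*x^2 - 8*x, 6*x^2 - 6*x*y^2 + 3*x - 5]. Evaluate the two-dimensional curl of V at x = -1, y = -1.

∂V₂/∂x = 12*x - 6*y^2 + 3
∂V₁/∂y = 0
Scalar curl = 12*x - 6*y^2 + 3
At (-1, -1): -15.

-15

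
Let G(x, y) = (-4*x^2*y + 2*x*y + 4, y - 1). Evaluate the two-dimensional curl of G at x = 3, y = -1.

30

∂G₂/∂x = 0
∂G₁/∂y = -4*x^2 + 2*x
Scalar curl = 4*x^2 - 2*x
At (3, -1): 30.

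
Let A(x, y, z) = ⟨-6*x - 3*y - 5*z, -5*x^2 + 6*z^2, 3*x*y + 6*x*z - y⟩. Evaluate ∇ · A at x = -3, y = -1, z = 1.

-24

∂A₁/∂x = -6
∂A₂/∂y = 0
∂A₃/∂z = 6*x
∇·A = 6*x - 6
At (-3, -1, 1): -24.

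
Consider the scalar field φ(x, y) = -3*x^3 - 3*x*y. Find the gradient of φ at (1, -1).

(-6, -3)

∂φ/∂x = -9*x^2 - 3*y
∂φ/∂y = -3*x
∇φ = (-9*x^2 - 3*y, -3*x)
At (1, -1): (-6, -3).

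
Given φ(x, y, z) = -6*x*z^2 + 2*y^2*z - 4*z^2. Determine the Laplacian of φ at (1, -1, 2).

-12

∂²φ/∂x² = 0
∂²φ/∂y² = 4*z
∂²φ/∂z² = -4*(3*x + 2)
∇²φ = -12*x + 4*z - 8
At (1, -1, 2): -12.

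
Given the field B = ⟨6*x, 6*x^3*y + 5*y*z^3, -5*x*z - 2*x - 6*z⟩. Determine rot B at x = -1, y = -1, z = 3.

(135, 17, -18)

(∇×B)₁ = ∂B₃/∂y − ∂B₂/∂z = -15*y*z^2
(∇×B)₂ = ∂B₁/∂z − ∂B₃/∂x = 5*z + 2
(∇×B)₃ = ∂B₂/∂x − ∂B₁/∂y = 18*x^2*y
∇×B = (-15*y*z^2, 5*z + 2, 18*x^2*y)
At (-1, -1, 3): (135, 17, -18).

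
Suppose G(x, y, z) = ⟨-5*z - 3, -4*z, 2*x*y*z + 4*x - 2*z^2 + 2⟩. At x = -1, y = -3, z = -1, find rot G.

(∇×G)₁ = ∂G₃/∂y − ∂G₂/∂z = 2*x*z + 4
(∇×G)₂ = ∂G₁/∂z − ∂G₃/∂x = -2*y*z - 9
(∇×G)₃ = ∂G₂/∂x − ∂G₁/∂y = 0
∇×G = (2*x*z + 4, -2*y*z - 9, 0)
At (-1, -3, -1): (6, -15, 0).

(6, -15, 0)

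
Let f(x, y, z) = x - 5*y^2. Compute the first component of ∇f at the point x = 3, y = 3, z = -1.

(∇f)_1 = ∂f/∂x = 1
At (3, 3, -1): 1.

1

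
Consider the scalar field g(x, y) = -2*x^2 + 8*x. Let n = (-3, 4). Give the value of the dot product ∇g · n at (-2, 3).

-48

∂g/∂x = -4*x + 8
∂g/∂y = 0
∇g at (-2, 3) = (16, 0)
∇g · n = (16)(-3) + (0)(4) = -48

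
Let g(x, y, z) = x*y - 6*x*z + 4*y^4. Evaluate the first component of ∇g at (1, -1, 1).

(∇g)_1 = ∂g/∂x = y - 6*z
At (1, -1, 1): -7.

-7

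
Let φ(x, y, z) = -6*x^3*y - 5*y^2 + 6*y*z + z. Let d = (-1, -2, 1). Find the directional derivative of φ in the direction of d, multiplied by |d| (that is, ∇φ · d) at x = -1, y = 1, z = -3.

∂φ/∂x = -18*x^2*y
∂φ/∂y = -6*x^3 - 10*y + 6*z
∂φ/∂z = 6*y + 1
∇φ at (-1, 1, -3) = (-18, -22, 7)
∇φ · d = (-18)(-1) + (-22)(-2) + (7)(1) = 69

69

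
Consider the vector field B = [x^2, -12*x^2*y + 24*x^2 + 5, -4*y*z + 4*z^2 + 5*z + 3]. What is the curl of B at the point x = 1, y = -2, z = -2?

(∇×B)₁ = ∂B₃/∂y − ∂B₂/∂z = -4*z
(∇×B)₂ = ∂B₁/∂z − ∂B₃/∂x = 0
(∇×B)₃ = ∂B₂/∂x − ∂B₁/∂y = -24*x*y + 48*x
∇×B = (-4*z, 0, -24*x*y + 48*x)
At (1, -2, -2): (8, 0, 96).

(8, 0, 96)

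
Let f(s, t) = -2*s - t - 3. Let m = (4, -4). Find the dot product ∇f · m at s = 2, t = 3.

∂f/∂s = -2
∂f/∂t = -1
∇f at (2, 3) = (-2, -1)
∇f · m = (-2)(4) + (-1)(-4) = -4

-4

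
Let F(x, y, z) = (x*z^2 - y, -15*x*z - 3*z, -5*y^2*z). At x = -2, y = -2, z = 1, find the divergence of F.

∂F₁/∂x = z^2
∂F₂/∂y = 0
∂F₃/∂z = -5*y^2
∇·F = -5*y^2 + z^2
At (-2, -2, 1): -19.

-19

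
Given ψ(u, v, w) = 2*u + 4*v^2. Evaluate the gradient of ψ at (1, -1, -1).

(2, -8, 0)

∂ψ/∂u = 2
∂ψ/∂v = 8*v
∂ψ/∂w = 0
∇ψ = (2, 8*v, 0)
At (1, -1, -1): (2, -8, 0).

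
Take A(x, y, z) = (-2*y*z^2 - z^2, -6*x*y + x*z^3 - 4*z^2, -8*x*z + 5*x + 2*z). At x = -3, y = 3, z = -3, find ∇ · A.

∂A₁/∂x = 0
∂A₂/∂y = -6*x
∂A₃/∂z = -8*x + 2
∇·A = -14*x + 2
At (-3, 3, -3): 44.

44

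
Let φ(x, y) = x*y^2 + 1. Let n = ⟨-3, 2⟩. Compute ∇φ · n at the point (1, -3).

∂φ/∂x = y^2
∂φ/∂y = 2*x*y
∇φ at (1, -3) = (9, -6)
∇φ · n = (9)(-3) + (-6)(2) = -39

-39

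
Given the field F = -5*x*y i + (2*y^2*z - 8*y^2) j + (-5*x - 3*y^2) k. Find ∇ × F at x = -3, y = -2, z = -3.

(4, 5, -15)

(∇×F)₁ = ∂F₃/∂y − ∂F₂/∂z = -2*y^2 - 6*y
(∇×F)₂ = ∂F₁/∂z − ∂F₃/∂x = 5
(∇×F)₃ = ∂F₂/∂x − ∂F₁/∂y = 5*x
∇×F = (-2*y^2 - 6*y, 5, 5*x)
At (-3, -2, -3): (4, 5, -15).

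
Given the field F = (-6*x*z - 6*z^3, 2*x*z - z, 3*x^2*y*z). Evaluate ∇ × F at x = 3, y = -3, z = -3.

(∇×F)₁ = ∂F₃/∂y − ∂F₂/∂z = 3*x^2*z - 2*x + 1
(∇×F)₂ = ∂F₁/∂z − ∂F₃/∂x = -6*x*y*z - 6*x - 18*z^2
(∇×F)₃ = ∂F₂/∂x − ∂F₁/∂y = 2*z
∇×F = (3*x^2*z - 2*x + 1, -6*x*y*z - 6*x - 18*z^2, 2*z)
At (3, -3, -3): (-86, -342, -6).

(-86, -342, -6)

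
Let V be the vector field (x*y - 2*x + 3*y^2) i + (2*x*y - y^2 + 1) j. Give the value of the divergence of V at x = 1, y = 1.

∂V₁/∂x = y - 2
∂V₂/∂y = 2*x - 2*y
∇·V = 2*x - y - 2
At (1, 1): -1.

-1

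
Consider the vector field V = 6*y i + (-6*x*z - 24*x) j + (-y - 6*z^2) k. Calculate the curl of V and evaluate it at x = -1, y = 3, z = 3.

(-7, 0, -48)

(∇×V)₁ = ∂V₃/∂y − ∂V₂/∂z = 6*x - 1
(∇×V)₂ = ∂V₁/∂z − ∂V₃/∂x = 0
(∇×V)₃ = ∂V₂/∂x − ∂V₁/∂y = -6*z - 30
∇×V = (6*x - 1, 0, -6*z - 30)
At (-1, 3, 3): (-7, 0, -48).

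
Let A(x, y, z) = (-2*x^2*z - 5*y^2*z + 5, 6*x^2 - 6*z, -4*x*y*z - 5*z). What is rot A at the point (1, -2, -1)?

(∇×A)₁ = ∂A₃/∂y − ∂A₂/∂z = -4*x*z + 6
(∇×A)₂ = ∂A₁/∂z − ∂A₃/∂x = -2*x^2 - 5*y^2 + 4*y*z
(∇×A)₃ = ∂A₂/∂x − ∂A₁/∂y = 12*x + 10*y*z
∇×A = (-4*x*z + 6, -2*x^2 - 5*y^2 + 4*y*z, 12*x + 10*y*z)
At (1, -2, -1): (10, -14, 32).

(10, -14, 32)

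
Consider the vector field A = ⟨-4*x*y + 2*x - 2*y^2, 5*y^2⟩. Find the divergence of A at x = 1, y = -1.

-4

∂A₁/∂x = -4*y + 2
∂A₂/∂y = 10*y
∇·A = 6*y + 2
At (1, -1): -4.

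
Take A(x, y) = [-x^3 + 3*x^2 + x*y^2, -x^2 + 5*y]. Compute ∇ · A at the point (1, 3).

∂A₁/∂x = -3*x^2 + 6*x + y^2
∂A₂/∂y = 5
∇·A = -3*x^2 + 6*x + y^2 + 5
At (1, 3): 17.

17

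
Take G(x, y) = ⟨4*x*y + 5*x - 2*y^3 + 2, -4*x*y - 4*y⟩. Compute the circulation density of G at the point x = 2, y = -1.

2

∂G₂/∂x = -4*y
∂G₁/∂y = 4*x - 6*y^2
Scalar curl = -4*x + 6*y^2 - 4*y
At (2, -1): 2.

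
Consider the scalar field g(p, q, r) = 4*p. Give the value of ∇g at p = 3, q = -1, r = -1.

∂g/∂p = 4
∂g/∂q = 0
∂g/∂r = 0
∇g = (4, 0, 0)
At (3, -1, -1): (4, 0, 0).

(4, 0, 0)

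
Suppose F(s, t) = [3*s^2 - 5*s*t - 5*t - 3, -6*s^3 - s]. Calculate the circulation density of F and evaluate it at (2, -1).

-58

∂F₂/∂s = -18*s^2 - 1
∂F₁/∂t = -5*s - 5
Scalar curl = -18*s^2 + 5*s + 4
At (2, -1): -58.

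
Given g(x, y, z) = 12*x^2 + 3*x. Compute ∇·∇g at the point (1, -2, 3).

∂²g/∂x² = 24
∂²g/∂y² = 0
∂²g/∂z² = 0
∇²g = 24
At (1, -2, 3): 24.

24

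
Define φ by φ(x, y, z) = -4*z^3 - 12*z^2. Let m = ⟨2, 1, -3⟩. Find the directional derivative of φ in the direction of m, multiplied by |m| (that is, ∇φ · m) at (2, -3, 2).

∂φ/∂x = 0
∂φ/∂y = 0
∂φ/∂z = -12*z^2 - 24*z
∇φ at (2, -3, 2) = (0, 0, -96)
∇φ · m = (0)(2) + (0)(1) + (-96)(-3) = 288

288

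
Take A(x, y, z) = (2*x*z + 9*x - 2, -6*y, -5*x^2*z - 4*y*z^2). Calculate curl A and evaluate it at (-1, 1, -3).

(∇×A)₁ = ∂A₃/∂y − ∂A₂/∂z = -4*z^2
(∇×A)₂ = ∂A₁/∂z − ∂A₃/∂x = 10*x*z + 2*x
(∇×A)₃ = ∂A₂/∂x − ∂A₁/∂y = 0
∇×A = (-4*z^2, 10*x*z + 2*x, 0)
At (-1, 1, -3): (-36, 28, 0).

(-36, 28, 0)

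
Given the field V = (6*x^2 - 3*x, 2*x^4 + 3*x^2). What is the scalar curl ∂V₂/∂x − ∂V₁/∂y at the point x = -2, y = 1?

∂V₂/∂x = 8*x^3 + 6*x
∂V₁/∂y = 0
Scalar curl = 8*x^3 + 6*x
At (-2, 1): -76.

-76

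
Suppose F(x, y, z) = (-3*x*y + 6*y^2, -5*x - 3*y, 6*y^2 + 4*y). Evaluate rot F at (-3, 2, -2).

(∇×F)₁ = ∂F₃/∂y − ∂F₂/∂z = 12*y + 4
(∇×F)₂ = ∂F₁/∂z − ∂F₃/∂x = 0
(∇×F)₃ = ∂F₂/∂x − ∂F₁/∂y = 3*x - 12*y - 5
∇×F = (12*y + 4, 0, 3*x - 12*y - 5)
At (-3, 2, -2): (28, 0, -38).

(28, 0, -38)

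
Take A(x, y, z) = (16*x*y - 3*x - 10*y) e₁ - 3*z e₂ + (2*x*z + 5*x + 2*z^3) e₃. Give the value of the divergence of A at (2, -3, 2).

∂A₁/∂x = 16*y - 3
∂A₂/∂y = 0
∂A₃/∂z = 2*x + 6*z^2
∇·A = 2*x + 16*y + 6*z^2 - 3
At (2, -3, 2): -23.

-23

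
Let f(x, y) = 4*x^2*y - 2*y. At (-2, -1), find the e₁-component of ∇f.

16

(∇f)_1 = ∂f/∂x = 8*x*y
At (-2, -1): 16.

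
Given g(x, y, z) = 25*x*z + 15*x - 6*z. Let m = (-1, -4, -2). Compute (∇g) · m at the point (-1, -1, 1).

∂g/∂x = 25*z + 15
∂g/∂y = 0
∂g/∂z = 25*x - 6
∇g at (-1, -1, 1) = (40, 0, -31)
∇g · m = (40)(-1) + (0)(-4) + (-31)(-2) = 22

22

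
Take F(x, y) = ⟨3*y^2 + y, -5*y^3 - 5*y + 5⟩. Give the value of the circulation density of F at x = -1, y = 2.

-13

∂F₂/∂x = 0
∂F₁/∂y = 6*y + 1
Scalar curl = -6*y - 1
At (-1, 2): -13.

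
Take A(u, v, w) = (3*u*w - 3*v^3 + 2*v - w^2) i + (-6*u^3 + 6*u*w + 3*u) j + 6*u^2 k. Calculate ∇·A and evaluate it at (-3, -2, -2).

-6

∂A₁/∂u = 3*w
∂A₂/∂v = 0
∂A₃/∂w = 0
∇·A = 3*w
At (-3, -2, -2): -6.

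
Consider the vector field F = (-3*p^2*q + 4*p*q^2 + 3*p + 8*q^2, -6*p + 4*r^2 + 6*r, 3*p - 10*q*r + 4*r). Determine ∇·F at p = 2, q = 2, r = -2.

-21

∂F₁/∂p = -6*p*q + 4*q^2 + 3
∂F₂/∂q = 0
∂F₃/∂r = -10*q + 4
∇·F = -6*p*q + 4*q^2 - 10*q + 7
At (2, 2, -2): -21.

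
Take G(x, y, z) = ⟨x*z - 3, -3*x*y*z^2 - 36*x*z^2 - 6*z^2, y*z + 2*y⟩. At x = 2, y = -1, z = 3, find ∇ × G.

(∇×G)₁ = ∂G₃/∂y − ∂G₂/∂z = 6*x*y*z + 72*x*z + 13*z + 2
(∇×G)₂ = ∂G₁/∂z − ∂G₃/∂x = x
(∇×G)₃ = ∂G₂/∂x − ∂G₁/∂y = -3*y*z^2 - 36*z^2
∇×G = (6*x*y*z + 72*x*z + 13*z + 2, x, -3*y*z^2 - 36*z^2)
At (2, -1, 3): (437, 2, -297).

(437, 2, -297)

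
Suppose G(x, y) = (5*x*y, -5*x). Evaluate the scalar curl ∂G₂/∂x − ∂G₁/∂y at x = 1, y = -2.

∂G₂/∂x = -5
∂G₁/∂y = 5*x
Scalar curl = -5*x - 5
At (1, -2): -10.

-10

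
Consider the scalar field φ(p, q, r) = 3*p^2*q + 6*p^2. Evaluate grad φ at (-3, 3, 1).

(-90, 27, 0)

∂φ/∂p = 6*p*q + 12*p
∂φ/∂q = 3*p^2
∂φ/∂r = 0
∇φ = (6*p*q + 12*p, 3*p^2, 0)
At (-3, 3, 1): (-90, 27, 0).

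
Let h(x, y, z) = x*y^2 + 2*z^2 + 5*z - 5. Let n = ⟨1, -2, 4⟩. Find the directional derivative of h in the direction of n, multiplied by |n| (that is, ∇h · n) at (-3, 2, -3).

0

∂h/∂x = y^2
∂h/∂y = 2*x*y
∂h/∂z = 4*z + 5
∇h at (-3, 2, -3) = (4, -12, -7)
∇h · n = (4)(1) + (-12)(-2) + (-7)(4) = 0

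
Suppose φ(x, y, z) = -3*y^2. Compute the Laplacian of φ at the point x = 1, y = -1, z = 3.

-6

∂²φ/∂x² = 0
∂²φ/∂y² = -6
∂²φ/∂z² = 0
∇²φ = -6
At (1, -1, 3): -6.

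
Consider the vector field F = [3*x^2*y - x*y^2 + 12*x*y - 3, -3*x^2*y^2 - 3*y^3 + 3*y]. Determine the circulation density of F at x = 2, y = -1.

∂F₂/∂x = -6*x*y^2
∂F₁/∂y = 3*x^2 - 2*x*y + 12*x
Scalar curl = -3*x^2 - 6*x*y^2 + 2*x*y - 12*x
At (2, -1): -52.

-52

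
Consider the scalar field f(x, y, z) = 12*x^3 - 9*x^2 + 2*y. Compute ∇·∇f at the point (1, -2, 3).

54

∂²f/∂x² = 18*(4*x - 1)
∂²f/∂y² = 0
∂²f/∂z² = 0
∇²f = 72*x - 18
At (1, -2, 3): 54.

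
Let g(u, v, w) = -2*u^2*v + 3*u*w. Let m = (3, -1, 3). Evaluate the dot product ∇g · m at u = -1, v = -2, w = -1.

-40

∂g/∂u = -4*u*v + 3*w
∂g/∂v = -2*u^2
∂g/∂w = 3*u
∇g at (-1, -2, -1) = (-11, -2, -3)
∇g · m = (-11)(3) + (-2)(-1) + (-3)(3) = -40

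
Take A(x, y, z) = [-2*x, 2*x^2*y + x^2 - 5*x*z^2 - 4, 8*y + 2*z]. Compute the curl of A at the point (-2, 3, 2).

(-32, 0, -48)

(∇×A)₁ = ∂A₃/∂y − ∂A₂/∂z = 10*x*z + 8
(∇×A)₂ = ∂A₁/∂z − ∂A₃/∂x = 0
(∇×A)₃ = ∂A₂/∂x − ∂A₁/∂y = 4*x*y + 2*x - 5*z^2
∇×A = (10*x*z + 8, 0, 4*x*y + 2*x - 5*z^2)
At (-2, 3, 2): (-32, 0, -48).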